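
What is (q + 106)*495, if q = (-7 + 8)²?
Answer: 52965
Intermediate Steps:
q = 1 (q = 1² = 1)
(q + 106)*495 = (1 + 106)*495 = 107*495 = 52965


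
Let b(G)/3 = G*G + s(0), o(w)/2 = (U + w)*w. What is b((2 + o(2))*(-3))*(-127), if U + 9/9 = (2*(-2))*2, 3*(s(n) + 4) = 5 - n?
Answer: -2317115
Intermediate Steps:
s(n) = -7/3 - n/3 (s(n) = -4 + (5 - n)/3 = -4 + (5/3 - n/3) = -7/3 - n/3)
U = -9 (U = -1 + (2*(-2))*2 = -1 - 4*2 = -1 - 8 = -9)
o(w) = 2*w*(-9 + w) (o(w) = 2*((-9 + w)*w) = 2*(w*(-9 + w)) = 2*w*(-9 + w))
b(G) = -7 + 3*G² (b(G) = 3*(G*G + (-7/3 - ⅓*0)) = 3*(G² + (-7/3 + 0)) = 3*(G² - 7/3) = 3*(-7/3 + G²) = -7 + 3*G²)
b((2 + o(2))*(-3))*(-127) = (-7 + 3*((2 + 2*2*(-9 + 2))*(-3))²)*(-127) = (-7 + 3*((2 + 2*2*(-7))*(-3))²)*(-127) = (-7 + 3*((2 - 28)*(-3))²)*(-127) = (-7 + 3*(-26*(-3))²)*(-127) = (-7 + 3*78²)*(-127) = (-7 + 3*6084)*(-127) = (-7 + 18252)*(-127) = 18245*(-127) = -2317115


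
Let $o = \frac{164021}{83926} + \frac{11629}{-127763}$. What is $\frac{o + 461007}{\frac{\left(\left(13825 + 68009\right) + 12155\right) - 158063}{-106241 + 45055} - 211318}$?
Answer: $- \frac{151228264248999008655}{69319916643831979906} \approx -2.1816$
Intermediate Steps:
$o = \frac{19979839569}{10722637538}$ ($o = 164021 \cdot \frac{1}{83926} + 11629 \left(- \frac{1}{127763}\right) = \frac{164021}{83926} - \frac{11629}{127763} = \frac{19979839569}{10722637538} \approx 1.8633$)
$\frac{o + 461007}{\frac{\left(\left(13825 + 68009\right) + 12155\right) - 158063}{-106241 + 45055} - 211318} = \frac{\frac{19979839569}{10722637538} + 461007}{\frac{\left(\left(13825 + 68009\right) + 12155\right) - 158063}{-106241 + 45055} - 211318} = \frac{4943230943320335}{10722637538 \left(\frac{\left(81834 + 12155\right) - 158063}{-61186} - 211318\right)} = \frac{4943230943320335}{10722637538 \left(\left(93989 - 158063\right) \left(- \frac{1}{61186}\right) - 211318\right)} = \frac{4943230943320335}{10722637538 \left(\left(-64074\right) \left(- \frac{1}{61186}\right) - 211318\right)} = \frac{4943230943320335}{10722637538 \left(\frac{32037}{30593} - 211318\right)} = \frac{4943230943320335}{10722637538 \left(- \frac{6464819537}{30593}\right)} = \frac{4943230943320335}{10722637538} \left(- \frac{30593}{6464819537}\right) = - \frac{151228264248999008655}{69319916643831979906}$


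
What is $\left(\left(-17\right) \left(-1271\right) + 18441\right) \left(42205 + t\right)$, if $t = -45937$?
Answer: $-149459136$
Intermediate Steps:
$\left(\left(-17\right) \left(-1271\right) + 18441\right) \left(42205 + t\right) = \left(\left(-17\right) \left(-1271\right) + 18441\right) \left(42205 - 45937\right) = \left(21607 + 18441\right) \left(-3732\right) = 40048 \left(-3732\right) = -149459136$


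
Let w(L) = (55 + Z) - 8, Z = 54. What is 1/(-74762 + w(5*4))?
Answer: -1/74661 ≈ -1.3394e-5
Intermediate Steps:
w(L) = 101 (w(L) = (55 + 54) - 8 = 109 - 8 = 101)
1/(-74762 + w(5*4)) = 1/(-74762 + 101) = 1/(-74661) = -1/74661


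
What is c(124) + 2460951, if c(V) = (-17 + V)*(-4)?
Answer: 2460523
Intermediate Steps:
c(V) = 68 - 4*V
c(124) + 2460951 = (68 - 4*124) + 2460951 = (68 - 496) + 2460951 = -428 + 2460951 = 2460523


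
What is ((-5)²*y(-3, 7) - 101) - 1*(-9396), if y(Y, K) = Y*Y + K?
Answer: 9695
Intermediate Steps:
y(Y, K) = K + Y² (y(Y, K) = Y² + K = K + Y²)
((-5)²*y(-3, 7) - 101) - 1*(-9396) = ((-5)²*(7 + (-3)²) - 101) - 1*(-9396) = (25*(7 + 9) - 101) + 9396 = (25*16 - 101) + 9396 = (400 - 101) + 9396 = 299 + 9396 = 9695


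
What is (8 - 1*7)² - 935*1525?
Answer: -1425874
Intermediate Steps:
(8 - 1*7)² - 935*1525 = (8 - 7)² - 1425875 = 1² - 1425875 = 1 - 1425875 = -1425874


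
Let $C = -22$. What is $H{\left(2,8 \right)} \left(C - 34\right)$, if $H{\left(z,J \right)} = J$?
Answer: $-448$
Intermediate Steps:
$H{\left(2,8 \right)} \left(C - 34\right) = 8 \left(-22 - 34\right) = 8 \left(-56\right) = -448$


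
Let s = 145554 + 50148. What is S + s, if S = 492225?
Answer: 687927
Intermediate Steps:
s = 195702
S + s = 492225 + 195702 = 687927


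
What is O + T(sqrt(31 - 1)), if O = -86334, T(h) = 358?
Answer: -85976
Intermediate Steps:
O + T(sqrt(31 - 1)) = -86334 + 358 = -85976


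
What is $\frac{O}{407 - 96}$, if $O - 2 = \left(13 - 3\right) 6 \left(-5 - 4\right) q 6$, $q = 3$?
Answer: $- \frac{9718}{311} \approx -31.248$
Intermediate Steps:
$O = -9718$ ($O = 2 + \left(13 - 3\right) 6 \left(-5 - 4\right) 3 \cdot 6 = 2 + 10 \cdot 6 \left(-9\right) 3 \cdot 6 = 2 + 10 \left(-54\right) 3 \cdot 6 = 2 + 10 \left(\left(-162\right) 6\right) = 2 + 10 \left(-972\right) = 2 - 9720 = -9718$)
$\frac{O}{407 - 96} = - \frac{9718}{407 - 96} = - \frac{9718}{311}$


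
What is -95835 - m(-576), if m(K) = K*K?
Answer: -427611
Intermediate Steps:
m(K) = K²
-95835 - m(-576) = -95835 - 1*(-576)² = -95835 - 1*331776 = -95835 - 331776 = -427611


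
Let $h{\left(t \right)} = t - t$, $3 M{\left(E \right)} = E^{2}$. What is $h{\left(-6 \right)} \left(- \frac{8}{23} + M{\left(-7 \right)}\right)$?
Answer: $0$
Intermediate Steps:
$M{\left(E \right)} = \frac{E^{2}}{3}$
$h{\left(t \right)} = 0$
$h{\left(-6 \right)} \left(- \frac{8}{23} + M{\left(-7 \right)}\right) = 0 \left(- \frac{8}{23} + \frac{\left(-7\right)^{2}}{3}\right) = 0 \left(\left(-8\right) \frac{1}{23} + \frac{1}{3} \cdot 49\right) = 0 \left(- \frac{8}{23} + \frac{49}{3}\right) = 0 \cdot \frac{1103}{69} = 0$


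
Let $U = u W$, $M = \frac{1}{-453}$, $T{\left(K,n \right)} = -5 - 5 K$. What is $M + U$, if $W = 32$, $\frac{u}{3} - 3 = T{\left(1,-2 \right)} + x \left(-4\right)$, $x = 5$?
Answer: $- \frac{1174177}{453} \approx -2592.0$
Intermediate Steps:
$u = -81$ ($u = 9 + 3 \left(\left(-5 - 5\right) + 5 \left(-4\right)\right) = 9 + 3 \left(\left(-5 - 5\right) - 20\right) = 9 + 3 \left(-10 - 20\right) = 9 + 3 \left(-30\right) = 9 - 90 = -81$)
$M = - \frac{1}{453} \approx -0.0022075$
$U = -2592$ ($U = \left(-81\right) 32 = -2592$)
$M + U = - \frac{1}{453} - 2592 = - \frac{1174177}{453}$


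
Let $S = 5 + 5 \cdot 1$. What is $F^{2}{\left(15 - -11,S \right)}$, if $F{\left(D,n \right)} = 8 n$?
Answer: $6400$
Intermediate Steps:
$S = 10$ ($S = 5 + 5 = 10$)
$F^{2}{\left(15 - -11,S \right)} = \left(8 \cdot 10\right)^{2} = 80^{2} = 6400$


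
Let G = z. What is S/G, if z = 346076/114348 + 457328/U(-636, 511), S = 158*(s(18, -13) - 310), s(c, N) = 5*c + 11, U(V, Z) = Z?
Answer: -482383956054/13117846745 ≈ -36.773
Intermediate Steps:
s(c, N) = 11 + 5*c
S = -33022 (S = 158*((11 + 5*18) - 310) = 158*((11 + 90) - 310) = 158*(101 - 310) = 158*(-209) = -33022)
z = 13117846745/14607957 (z = 346076/114348 + 457328/511 = 346076*(1/114348) + 457328*(1/511) = 86519/28587 + 457328/511 = 13117846745/14607957 ≈ 897.99)
G = 13117846745/14607957 ≈ 897.99
S/G = -33022/13117846745/14607957 = -33022*14607957/13117846745 = -482383956054/13117846745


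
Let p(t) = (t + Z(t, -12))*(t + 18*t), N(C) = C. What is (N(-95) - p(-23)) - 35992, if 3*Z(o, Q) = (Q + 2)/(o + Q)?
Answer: -968024/21 ≈ -46096.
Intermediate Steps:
Z(o, Q) = (2 + Q)/(3*(Q + o)) (Z(o, Q) = ((Q + 2)/(o + Q))/3 = ((2 + Q)/(Q + o))/3 = (2 + Q)/(3*(Q + o)))
p(t) = 19*t*(t - 10/(3*(-12 + t))) (p(t) = (t + (2 - 12)/(3*(-12 + t)))*(t + 18*t) = (t + (⅓)*(-10)/(-12 + t))*(19*t) = (t - 10/(3*(-12 + t)))*(19*t) = 19*t*(t - 10/(3*(-12 + t))))
(N(-95) - p(-23)) - 35992 = (-95 - 19*(-23)*(-10 + 3*(-23)*(-12 - 23))/(3*(-12 - 23))) - 35992 = (-95 - 19*(-23)*(-10 + 3*(-23)*(-35))/(3*(-35))) - 35992 = (-95 - 19*(-23)*(-1)*(-10 + 2415)/(3*35)) - 35992 = (-95 - 19*(-23)*(-1)*2405/(3*35)) - 35992 = (-95 - 1*210197/21) - 35992 = (-95 - 210197/21) - 35992 = -212192/21 - 35992 = -968024/21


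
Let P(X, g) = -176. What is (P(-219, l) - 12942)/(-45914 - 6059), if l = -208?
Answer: 13118/51973 ≈ 0.25240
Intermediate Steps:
(P(-219, l) - 12942)/(-45914 - 6059) = (-176 - 12942)/(-45914 - 6059) = -13118/(-51973) = -13118*(-1/51973) = 13118/51973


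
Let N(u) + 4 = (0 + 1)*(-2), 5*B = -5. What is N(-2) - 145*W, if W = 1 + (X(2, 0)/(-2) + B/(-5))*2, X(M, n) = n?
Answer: -209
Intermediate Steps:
B = -1 (B = (⅕)*(-5) = -1)
N(u) = -6 (N(u) = -4 + (0 + 1)*(-2) = -4 + 1*(-2) = -4 - 2 = -6)
W = 7/5 (W = 1 + (0/(-2) - 1/(-5))*2 = 1 + (0*(-½) - 1*(-⅕))*2 = 1 + (0 + ⅕)*2 = 1 + (⅕)*2 = 1 + ⅖ = 7/5 ≈ 1.4000)
N(-2) - 145*W = -6 - 145*7/5 = -6 - 203 = -209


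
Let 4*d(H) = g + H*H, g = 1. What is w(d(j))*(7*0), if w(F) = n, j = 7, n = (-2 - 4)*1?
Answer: 0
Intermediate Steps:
n = -6 (n = -6*1 = -6)
d(H) = ¼ + H²/4 (d(H) = (1 + H*H)/4 = (1 + H²)/4 = ¼ + H²/4)
w(F) = -6
w(d(j))*(7*0) = -42*0 = -6*0 = 0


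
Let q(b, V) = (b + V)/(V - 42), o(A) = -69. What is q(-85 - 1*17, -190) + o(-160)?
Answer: -3929/58 ≈ -67.741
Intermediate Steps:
q(b, V) = (V + b)/(-42 + V)
q(-85 - 1*17, -190) + o(-160) = (-190 + (-85 - 1*17))/(-42 - 190) - 69 = (-190 + (-85 - 17))/(-232) - 69 = -(-190 - 102)/232 - 69 = -1/232*(-292) - 69 = 73/58 - 69 = -3929/58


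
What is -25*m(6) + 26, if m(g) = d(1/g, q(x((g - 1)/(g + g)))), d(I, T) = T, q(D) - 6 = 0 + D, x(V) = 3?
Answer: -199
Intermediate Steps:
q(D) = 6 + D (q(D) = 6 + (0 + D) = 6 + D)
m(g) = 9 (m(g) = 6 + 3 = 9)
-25*m(6) + 26 = -25*9 + 26 = -225 + 26 = -199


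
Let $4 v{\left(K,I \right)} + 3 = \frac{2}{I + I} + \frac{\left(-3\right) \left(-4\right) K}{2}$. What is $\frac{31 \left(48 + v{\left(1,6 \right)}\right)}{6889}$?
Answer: $\frac{36301}{165336} \approx 0.21956$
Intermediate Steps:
$v{\left(K,I \right)} = - \frac{3}{4} + \frac{1}{4 I} + \frac{3 K}{2}$ ($v{\left(K,I \right)} = - \frac{3}{4} + \frac{\frac{2}{I + I} + \frac{\left(-3\right) \left(-4\right) K}{2}}{4} = - \frac{3}{4} + \frac{\frac{2}{2 I} + 12 K \frac{1}{2}}{4} = - \frac{3}{4} + \frac{2 \frac{1}{2 I} + 6 K}{4} = - \frac{3}{4} + \frac{\frac{1}{I} + 6 K}{4} = - \frac{3}{4} + \left(\frac{1}{4 I} + \frac{3 K}{2}\right) = - \frac{3}{4} + \frac{1}{4 I} + \frac{3 K}{2}$)
$\frac{31 \left(48 + v{\left(1,6 \right)}\right)}{6889} = \frac{31 \left(48 + \frac{1 + 3 \cdot 6 \left(-1 + 2 \cdot 1\right)}{4 \cdot 6}\right)}{6889} = 31 \left(48 + \frac{1}{4} \cdot \frac{1}{6} \left(1 + 3 \cdot 6 \left(-1 + 2\right)\right)\right) \frac{1}{6889} = 31 \left(48 + \frac{1}{4} \cdot \frac{1}{6} \left(1 + 3 \cdot 6 \cdot 1\right)\right) \frac{1}{6889} = 31 \left(48 + \frac{1}{4} \cdot \frac{1}{6} \left(1 + 18\right)\right) \frac{1}{6889} = 31 \left(48 + \frac{1}{4} \cdot \frac{1}{6} \cdot 19\right) \frac{1}{6889} = 31 \left(48 + \frac{19}{24}\right) \frac{1}{6889} = 31 \cdot \frac{1171}{24} \cdot \frac{1}{6889} = \frac{36301}{24} \cdot \frac{1}{6889} = \frac{36301}{165336}$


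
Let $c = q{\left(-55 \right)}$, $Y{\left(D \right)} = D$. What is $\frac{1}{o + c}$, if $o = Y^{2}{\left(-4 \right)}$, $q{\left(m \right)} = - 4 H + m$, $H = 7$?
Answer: $- \frac{1}{67} \approx -0.014925$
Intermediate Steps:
$q{\left(m \right)} = -28 + m$ ($q{\left(m \right)} = \left(-4\right) 7 + m = -28 + m$)
$c = -83$ ($c = -28 - 55 = -83$)
$o = 16$ ($o = \left(-4\right)^{2} = 16$)
$\frac{1}{o + c} = \frac{1}{16 - 83} = \frac{1}{-67} = - \frac{1}{67}$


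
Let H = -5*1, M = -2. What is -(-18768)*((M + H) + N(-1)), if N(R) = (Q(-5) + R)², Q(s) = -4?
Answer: 337824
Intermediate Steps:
H = -5
N(R) = (-4 + R)²
-(-18768)*((M + H) + N(-1)) = -(-18768)*((-2 - 5) + (-4 - 1)²) = -(-18768)*(-7 + (-5)²) = -(-18768)*(-7 + 25) = -(-18768)*18 = -391*(-864) = 337824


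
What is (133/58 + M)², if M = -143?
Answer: 66601921/3364 ≈ 19798.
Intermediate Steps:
(133/58 + M)² = (133/58 - 143)² = (-8161/58)² = 66601921/3364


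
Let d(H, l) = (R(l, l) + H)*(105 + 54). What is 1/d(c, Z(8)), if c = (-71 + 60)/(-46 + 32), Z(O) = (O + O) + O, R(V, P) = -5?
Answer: -14/9381 ≈ -0.0014924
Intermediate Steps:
Z(O) = 3*O (Z(O) = 2*O + O = 3*O)
c = 11/14 (c = -11/(-14) = -11*(-1/14) = 11/14 ≈ 0.78571)
d(H, l) = -795 + 159*H (d(H, l) = (-5 + H)*(105 + 54) = (-5 + H)*159 = -795 + 159*H)
1/d(c, Z(8)) = 1/(-795 + 159*(11/14)) = 1/(-795 + 1749/14) = 1/(-9381/14) = -14/9381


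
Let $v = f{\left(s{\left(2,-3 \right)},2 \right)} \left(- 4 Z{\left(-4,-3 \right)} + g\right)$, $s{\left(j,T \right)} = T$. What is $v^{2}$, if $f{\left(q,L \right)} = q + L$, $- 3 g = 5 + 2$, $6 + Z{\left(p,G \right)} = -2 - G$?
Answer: $\frac{2809}{9} \approx 312.11$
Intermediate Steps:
$Z{\left(p,G \right)} = -8 - G$ ($Z{\left(p,G \right)} = -6 - \left(2 + G\right) = -8 - G$)
$g = - \frac{7}{3}$ ($g = - \frac{5 + 2}{3} = \left(- \frac{1}{3}\right) 7 = - \frac{7}{3} \approx -2.3333$)
$f{\left(q,L \right)} = L + q$
$v = - \frac{53}{3}$ ($v = \left(2 - 3\right) \left(- 4 \left(-8 - -3\right) - \frac{7}{3}\right) = - (- 4 \left(-8 + 3\right) - \frac{7}{3}) = - (\left(-4\right) \left(-5\right) - \frac{7}{3}) = - (20 - \frac{7}{3}) = \left(-1\right) \frac{53}{3} = - \frac{53}{3} \approx -17.667$)
$v^{2} = \left(- \frac{53}{3}\right)^{2} = \frac{2809}{9}$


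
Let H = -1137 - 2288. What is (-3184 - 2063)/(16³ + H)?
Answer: -477/61 ≈ -7.8197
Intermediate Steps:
H = -3425
(-3184 - 2063)/(16³ + H) = (-3184 - 2063)/(16³ - 3425) = -5247/(4096 - 3425) = -5247/671 = -5247*1/671 = -477/61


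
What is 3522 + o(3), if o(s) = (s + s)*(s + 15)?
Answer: 3630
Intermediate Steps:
o(s) = 2*s*(15 + s) (o(s) = (2*s)*(15 + s) = 2*s*(15 + s))
3522 + o(3) = 3522 + 2*3*(15 + 3) = 3522 + 2*3*18 = 3522 + 108 = 3630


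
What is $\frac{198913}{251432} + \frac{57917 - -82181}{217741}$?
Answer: $\frac{78536635869}{54747055112} \approx 1.4345$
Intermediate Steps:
$\frac{198913}{251432} + \frac{57917 - -82181}{217741} = 198913 \cdot \frac{1}{251432} + \left(57917 + 82181\right) \frac{1}{217741} = \frac{198913}{251432} + 140098 \cdot \frac{1}{217741} = \frac{198913}{251432} + \frac{140098}{217741} = \frac{78536635869}{54747055112}$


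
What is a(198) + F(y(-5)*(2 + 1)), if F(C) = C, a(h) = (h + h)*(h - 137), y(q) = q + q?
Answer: 24126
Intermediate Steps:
y(q) = 2*q
a(h) = 2*h*(-137 + h) (a(h) = (2*h)*(-137 + h) = 2*h*(-137 + h))
a(198) + F(y(-5)*(2 + 1)) = 2*198*(-137 + 198) + (2*(-5))*(2 + 1) = 2*198*61 - 10*3 = 24156 - 30 = 24126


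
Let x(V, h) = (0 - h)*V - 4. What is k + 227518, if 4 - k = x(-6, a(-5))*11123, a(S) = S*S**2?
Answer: 8614264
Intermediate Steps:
a(S) = S**3
x(V, h) = -4 - V*h (x(V, h) = (-h)*V - 4 = -V*h - 4 = -4 - V*h)
k = 8386746 (k = 4 - (-4 - 1*(-6)*(-5)**3)*11123 = 4 - (-4 - 1*(-6)*(-125))*11123 = 4 - (-4 - 750)*11123 = 4 - (-754)*11123 = 4 - 1*(-8386742) = 4 + 8386742 = 8386746)
k + 227518 = 8386746 + 227518 = 8614264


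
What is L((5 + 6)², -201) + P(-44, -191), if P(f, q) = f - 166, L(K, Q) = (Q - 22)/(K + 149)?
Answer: -56923/270 ≈ -210.83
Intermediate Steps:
L(K, Q) = (-22 + Q)/(149 + K)
P(f, q) = -166 + f
L((5 + 6)², -201) + P(-44, -191) = (-22 - 201)/(149 + (5 + 6)²) + (-166 - 44) = -223/(149 + 11²) - 210 = -223/(149 + 121) - 210 = -223/270 - 210 = -56923/270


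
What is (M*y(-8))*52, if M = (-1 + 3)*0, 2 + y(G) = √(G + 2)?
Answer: 0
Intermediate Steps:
y(G) = -2 + √(2 + G) (y(G) = -2 + √(G + 2) = -2 + √(2 + G))
M = 0 (M = 2*0 = 0)
(M*y(-8))*52 = (0*(-2 + √(2 - 8)))*52 = (0*(-2 + √(-6)))*52 = (0*(-2 + I*√6))*52 = 0*52 = 0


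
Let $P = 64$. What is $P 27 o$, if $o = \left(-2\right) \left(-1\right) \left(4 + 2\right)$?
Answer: $20736$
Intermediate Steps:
$o = 12$ ($o = 2 \cdot 6 = 12$)
$P 27 o = 64 \cdot 27 \cdot 12 = 1728 \cdot 12 = 20736$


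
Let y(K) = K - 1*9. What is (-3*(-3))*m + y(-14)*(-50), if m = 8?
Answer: 1222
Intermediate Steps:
y(K) = -9 + K (y(K) = K - 9 = -9 + K)
(-3*(-3))*m + y(-14)*(-50) = -3*(-3)*8 + (-9 - 14)*(-50) = 9*8 - 23*(-50) = 72 + 1150 = 1222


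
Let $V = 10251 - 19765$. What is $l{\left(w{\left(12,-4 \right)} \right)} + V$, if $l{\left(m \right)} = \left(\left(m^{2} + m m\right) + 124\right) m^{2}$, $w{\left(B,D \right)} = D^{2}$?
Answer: $153302$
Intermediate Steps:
$V = -9514$ ($V = 10251 - 19765 = -9514$)
$l{\left(m \right)} = m^{2} \left(124 + 2 m^{2}\right)$ ($l{\left(m \right)} = \left(\left(m^{2} + m^{2}\right) + 124\right) m^{2} = \left(2 m^{2} + 124\right) m^{2} = \left(124 + 2 m^{2}\right) m^{2} = m^{2} \left(124 + 2 m^{2}\right)$)
$l{\left(w{\left(12,-4 \right)} \right)} + V = 2 \left(\left(-4\right)^{2}\right)^{2} \left(62 + \left(\left(-4\right)^{2}\right)^{2}\right) - 9514 = 2 \cdot 16^{2} \left(62 + 16^{2}\right) - 9514 = 2 \cdot 256 \left(62 + 256\right) - 9514 = 2 \cdot 256 \cdot 318 - 9514 = 162816 - 9514 = 153302$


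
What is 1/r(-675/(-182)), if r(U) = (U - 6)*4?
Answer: -91/834 ≈ -0.10911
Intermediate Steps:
r(U) = -24 + 4*U (r(U) = (-6 + U)*4 = -24 + 4*U)
1/r(-675/(-182)) = 1/(-24 + 4*(-675/(-182))) = 1/(-24 + 4*(-675*(-1/182))) = 1/(-24 + 4*(675/182)) = 1/(-24 + 1350/91) = 1/(-834/91) = -91/834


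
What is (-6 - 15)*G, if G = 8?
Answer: -168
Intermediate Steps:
(-6 - 15)*G = (-6 - 15)*8 = -21*8 = -168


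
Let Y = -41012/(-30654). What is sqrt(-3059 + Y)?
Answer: I*sqrt(79810732261)/5109 ≈ 55.296*I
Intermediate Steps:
Y = 20506/15327 (Y = -41012*(-1/30654) = 20506/15327 ≈ 1.3379)
sqrt(-3059 + Y) = sqrt(-3059 + 20506/15327) = sqrt(-46864787/15327) = I*sqrt(79810732261)/5109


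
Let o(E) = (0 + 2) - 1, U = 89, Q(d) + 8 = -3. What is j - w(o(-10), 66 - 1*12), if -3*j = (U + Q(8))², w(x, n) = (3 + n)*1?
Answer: -2085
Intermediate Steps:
Q(d) = -11 (Q(d) = -8 - 3 = -11)
o(E) = 1 (o(E) = 2 - 1 = 1)
w(x, n) = 3 + n
j = -2028 (j = -(89 - 11)²/3 = -⅓*78² = -⅓*6084 = -2028)
j - w(o(-10), 66 - 1*12) = -2028 - (3 + (66 - 1*12)) = -2028 - (3 + (66 - 12)) = -2028 - (3 + 54) = -2028 - 1*57 = -2028 - 57 = -2085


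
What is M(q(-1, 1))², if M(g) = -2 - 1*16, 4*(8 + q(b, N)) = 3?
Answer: 324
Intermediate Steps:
q(b, N) = -29/4 (q(b, N) = -8 + (¼)*3 = -8 + ¾ = -29/4)
M(g) = -18 (M(g) = -2 - 16 = -18)
M(q(-1, 1))² = (-18)² = 324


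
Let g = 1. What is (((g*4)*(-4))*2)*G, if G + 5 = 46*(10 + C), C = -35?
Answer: 36960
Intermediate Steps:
G = -1155 (G = -5 + 46*(10 - 35) = -5 + 46*(-25) = -5 - 1150 = -1155)
(((g*4)*(-4))*2)*G = (((1*4)*(-4))*2)*(-1155) = ((4*(-4))*2)*(-1155) = -16*2*(-1155) = -32*(-1155) = 36960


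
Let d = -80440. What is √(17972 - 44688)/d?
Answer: -I*√6679/40220 ≈ -0.002032*I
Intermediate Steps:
√(17972 - 44688)/d = √(17972 - 44688)/(-80440) = √(-26716)*(-1/80440) = (2*I*√6679)*(-1/80440) = -I*√6679/40220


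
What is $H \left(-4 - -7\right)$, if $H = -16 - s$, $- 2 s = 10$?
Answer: $-33$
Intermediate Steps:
$s = -5$ ($s = \left(- \frac{1}{2}\right) 10 = -5$)
$H = -11$ ($H = -16 - -5 = -16 + 5 = -11$)
$H \left(-4 - -7\right) = - 11 \left(-4 - -7\right) = - 11 \left(-4 + 7\right) = \left(-11\right) 3 = -33$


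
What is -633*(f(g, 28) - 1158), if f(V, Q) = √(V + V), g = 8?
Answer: 730482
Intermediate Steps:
f(V, Q) = √2*√V (f(V, Q) = √(2*V) = √2*√V)
-633*(f(g, 28) - 1158) = -633*(√2*√8 - 1158) = -633*(√2*(2*√2) - 1158) = -633*(4 - 1158) = -633*(-1154) = 730482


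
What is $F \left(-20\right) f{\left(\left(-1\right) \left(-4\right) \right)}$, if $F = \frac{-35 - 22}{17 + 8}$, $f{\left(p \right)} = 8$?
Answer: $\frac{1824}{5} \approx 364.8$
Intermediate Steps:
$F = - \frac{57}{25}$ ($F = \frac{-35 - 22}{25} = \left(-57\right) \frac{1}{25} = - \frac{57}{25} \approx -2.28$)
$F \left(-20\right) f{\left(\left(-1\right) \left(-4\right) \right)} = \left(- \frac{57}{25}\right) \left(-20\right) 8 = \frac{228}{5} \cdot 8 = \frac{1824}{5}$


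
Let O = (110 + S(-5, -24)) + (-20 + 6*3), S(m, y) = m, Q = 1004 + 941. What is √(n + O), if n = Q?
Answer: 32*√2 ≈ 45.255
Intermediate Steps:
Q = 1945
n = 1945
O = 103 (O = (110 - 5) + (-20 + 6*3) = 105 + (-20 + 18) = 105 - 2 = 103)
√(n + O) = √(1945 + 103) = √2048 = 32*√2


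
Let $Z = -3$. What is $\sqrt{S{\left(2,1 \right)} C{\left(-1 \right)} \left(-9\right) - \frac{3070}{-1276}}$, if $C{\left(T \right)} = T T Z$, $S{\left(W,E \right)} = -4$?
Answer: $\frac{i \sqrt{42981422}}{638} \approx 10.276 i$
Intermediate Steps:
$C{\left(T \right)} = - 3 T^{2}$ ($C{\left(T \right)} = T T \left(-3\right) = T^{2} \left(-3\right) = - 3 T^{2}$)
$\sqrt{S{\left(2,1 \right)} C{\left(-1 \right)} \left(-9\right) - \frac{3070}{-1276}} = \sqrt{- 4 \left(- 3 \left(-1\right)^{2}\right) \left(-9\right) - \frac{3070}{-1276}} = \sqrt{- 4 \left(\left(-3\right) 1\right) \left(-9\right) - - \frac{1535}{638}} = \sqrt{\left(-4\right) \left(-3\right) \left(-9\right) + \frac{1535}{638}} = \sqrt{12 \left(-9\right) + \frac{1535}{638}} = \sqrt{-108 + \frac{1535}{638}} = \sqrt{- \frac{67369}{638}} = \frac{i \sqrt{42981422}}{638}$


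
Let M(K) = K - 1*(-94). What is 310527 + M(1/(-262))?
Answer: 81382701/262 ≈ 3.1062e+5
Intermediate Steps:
M(K) = 94 + K (M(K) = K + 94 = 94 + K)
310527 + M(1/(-262)) = 310527 + (94 + 1/(-262)) = 310527 + (94 - 1/262) = 310527 + 24627/262 = 81382701/262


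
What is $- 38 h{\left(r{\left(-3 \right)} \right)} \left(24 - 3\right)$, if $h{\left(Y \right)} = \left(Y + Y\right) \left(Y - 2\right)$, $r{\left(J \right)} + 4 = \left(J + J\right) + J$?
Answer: $-311220$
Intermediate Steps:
$r{\left(J \right)} = -4 + 3 J$ ($r{\left(J \right)} = -4 + \left(\left(J + J\right) + J\right) = -4 + \left(2 J + J\right) = -4 + 3 J$)
$h{\left(Y \right)} = 2 Y \left(-2 + Y\right)$
$- 38 h{\left(r{\left(-3 \right)} \right)} \left(24 - 3\right) = - 38 \cdot 2 \left(-4 + 3 \left(-3\right)\right) \left(-2 + \left(-4 + 3 \left(-3\right)\right)\right) \left(24 - 3\right) = - 38 \cdot 2 \left(-4 - 9\right) \left(-2 - 13\right) 21 = - 38 \cdot 2 \left(-13\right) \left(-2 - 13\right) 21 = - 38 \cdot 2 \left(-13\right) \left(-15\right) 21 = \left(-38\right) 390 \cdot 21 = \left(-14820\right) 21 = -311220$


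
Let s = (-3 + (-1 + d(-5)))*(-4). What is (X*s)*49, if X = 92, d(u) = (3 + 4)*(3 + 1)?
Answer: -432768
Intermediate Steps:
d(u) = 28 (d(u) = 7*4 = 28)
s = -96 (s = (-3 + (-1 + 28))*(-4) = (-3 + 27)*(-4) = 24*(-4) = -96)
(X*s)*49 = (92*(-96))*49 = -8832*49 = -432768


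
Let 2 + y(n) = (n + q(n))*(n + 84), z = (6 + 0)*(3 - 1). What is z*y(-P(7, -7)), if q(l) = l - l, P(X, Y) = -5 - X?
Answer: 13800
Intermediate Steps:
q(l) = 0
z = 12 (z = 6*2 = 12)
y(n) = -2 + n*(84 + n) (y(n) = -2 + (n + 0)*(n + 84) = -2 + n*(84 + n))
z*y(-P(7, -7)) = 12*(-2 + (-(-5 - 1*7))² + 84*(-(-5 - 1*7))) = 12*(-2 + (-(-5 - 7))² + 84*(-(-5 - 7))) = 12*(-2 + (-1*(-12))² + 84*(-1*(-12))) = 12*(-2 + 12² + 84*12) = 12*(-2 + 144 + 1008) = 12*1150 = 13800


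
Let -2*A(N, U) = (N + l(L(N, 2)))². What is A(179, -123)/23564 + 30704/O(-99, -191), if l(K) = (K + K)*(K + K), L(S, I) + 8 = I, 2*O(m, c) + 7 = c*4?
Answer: -2974473883/36335688 ≈ -81.861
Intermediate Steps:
O(m, c) = -7/2 + 2*c (O(m, c) = -7/2 + (c*4)/2 = -7/2 + (4*c)/2 = -7/2 + 2*c)
L(S, I) = -8 + I
l(K) = 4*K² (l(K) = (2*K)*(2*K) = 4*K²)
A(N, U) = -(144 + N)²/2 (A(N, U) = -(N + 4*(-8 + 2)²)²/2 = -(N + 4*(-6)²)²/2 = -(N + 4*36)²/2 = -(N + 144)²/2 = -(144 + N)²/2)
A(179, -123)/23564 + 30704/O(-99, -191) = -(144 + 179)²/2/23564 + 30704/(-7/2 + 2*(-191)) = -½*323²*(1/23564) + 30704/(-7/2 - 382) = -½*104329*(1/23564) + 30704/(-771/2) = -104329/2*1/23564 + 30704*(-2/771) = -104329/47128 - 61408/771 = -2974473883/36335688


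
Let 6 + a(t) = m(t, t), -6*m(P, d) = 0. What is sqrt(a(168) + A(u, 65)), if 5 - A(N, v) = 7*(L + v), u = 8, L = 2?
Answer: I*sqrt(470) ≈ 21.679*I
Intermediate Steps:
m(P, d) = 0 (m(P, d) = -1/6*0 = 0)
A(N, v) = -9 - 7*v (A(N, v) = 5 - 7*(2 + v) = 5 - (14 + 7*v) = 5 + (-14 - 7*v) = -9 - 7*v)
a(t) = -6 (a(t) = -6 + 0 = -6)
sqrt(a(168) + A(u, 65)) = sqrt(-6 + (-9 - 7*65)) = sqrt(-6 + (-9 - 455)) = sqrt(-6 - 464) = sqrt(-470) = I*sqrt(470)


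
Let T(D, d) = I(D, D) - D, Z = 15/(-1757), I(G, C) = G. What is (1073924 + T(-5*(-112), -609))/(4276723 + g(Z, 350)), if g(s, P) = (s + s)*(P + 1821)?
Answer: 1886884468/7514137181 ≈ 0.25111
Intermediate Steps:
Z = -15/1757 (Z = 15*(-1/1757) = -15/1757 ≈ -0.0085373)
g(s, P) = 2*s*(1821 + P) (g(s, P) = (2*s)*(1821 + P) = 2*s*(1821 + P))
T(D, d) = 0 (T(D, d) = D - D = 0)
(1073924 + T(-5*(-112), -609))/(4276723 + g(Z, 350)) = (1073924 + 0)/(4276723 + 2*(-15/1757)*(1821 + 350)) = 1073924/(4276723 + 2*(-15/1757)*2171) = 1073924/(4276723 - 65130/1757) = 1073924/(7514137181/1757) = 1073924*(1757/7514137181) = 1886884468/7514137181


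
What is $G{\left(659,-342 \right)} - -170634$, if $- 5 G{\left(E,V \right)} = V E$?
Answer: $\frac{1078548}{5} \approx 2.1571 \cdot 10^{5}$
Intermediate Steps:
$G{\left(E,V \right)} = - \frac{E V}{5}$ ($G{\left(E,V \right)} = - \frac{V E}{5} = - \frac{E V}{5}$)
$G{\left(659,-342 \right)} - -170634 = \left(- \frac{1}{5}\right) 659 \left(-342\right) - -170634 = \frac{225378}{5} + 170634 = \frac{1078548}{5}$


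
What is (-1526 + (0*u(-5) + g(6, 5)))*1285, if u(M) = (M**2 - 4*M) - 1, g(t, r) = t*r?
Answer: -1922360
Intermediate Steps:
g(t, r) = r*t
u(M) = -1 + M**2 - 4*M
(-1526 + (0*u(-5) + g(6, 5)))*1285 = (-1526 + (0*(-1 + (-5)**2 - 4*(-5)) + 5*6))*1285 = (-1526 + (0*(-1 + 25 + 20) + 30))*1285 = (-1526 + (0*44 + 30))*1285 = (-1526 + (0 + 30))*1285 = (-1526 + 30)*1285 = -1496*1285 = -1922360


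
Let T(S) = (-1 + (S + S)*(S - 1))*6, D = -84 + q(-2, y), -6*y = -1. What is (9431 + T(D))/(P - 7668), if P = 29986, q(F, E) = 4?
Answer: 87185/22318 ≈ 3.9065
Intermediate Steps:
y = 1/6 (y = -1/6*(-1) = 1/6 ≈ 0.16667)
D = -80 (D = -84 + 4 = -80)
T(S) = -6 + 12*S*(-1 + S) (T(S) = (-1 + (2*S)*(-1 + S))*6 = (-1 + 2*S*(-1 + S))*6 = -6 + 12*S*(-1 + S))
(9431 + T(D))/(P - 7668) = (9431 + (-6 - 12*(-80) + 12*(-80)**2))/(29986 - 7668) = (9431 + (-6 + 960 + 12*6400))/22318 = (9431 + (-6 + 960 + 76800))*(1/22318) = (9431 + 77754)*(1/22318) = 87185*(1/22318) = 87185/22318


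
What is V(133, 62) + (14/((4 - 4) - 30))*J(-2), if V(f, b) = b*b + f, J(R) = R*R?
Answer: 59627/15 ≈ 3975.1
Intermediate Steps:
J(R) = R²
V(f, b) = f + b² (V(f, b) = b² + f = f + b²)
V(133, 62) + (14/((4 - 4) - 30))*J(-2) = (133 + 62²) + (14/((4 - 4) - 30))*(-2)² = (133 + 3844) + (14/(0 - 30))*4 = 3977 + (14/(-30))*4 = 3977 - 1/30*14*4 = 3977 - 7/15*4 = 3977 - 28/15 = 59627/15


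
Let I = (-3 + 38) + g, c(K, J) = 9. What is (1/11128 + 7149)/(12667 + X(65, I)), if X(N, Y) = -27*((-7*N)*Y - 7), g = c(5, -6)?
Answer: 79554073/6158190688 ≈ 0.012918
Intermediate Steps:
g = 9
I = 44 (I = (-3 + 38) + 9 = 35 + 9 = 44)
X(N, Y) = 189 + 189*N*Y (X(N, Y) = -27*(-7*N*Y - 7) = -27*(-7 - 7*N*Y) = 189 + 189*N*Y)
(1/11128 + 7149)/(12667 + X(65, I)) = (1/11128 + 7149)/(12667 + (189 + 189*65*44)) = (1/11128 + 7149)/(12667 + (189 + 540540)) = 79554073/(11128*(12667 + 540729)) = (79554073/11128)/553396 = (79554073/11128)*(1/553396) = 79554073/6158190688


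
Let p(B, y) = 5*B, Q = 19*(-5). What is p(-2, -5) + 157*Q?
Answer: -14925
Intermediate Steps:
Q = -95
p(-2, -5) + 157*Q = 5*(-2) + 157*(-95) = -10 - 14915 = -14925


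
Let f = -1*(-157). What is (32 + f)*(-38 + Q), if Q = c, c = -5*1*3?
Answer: -10017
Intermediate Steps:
c = -15 (c = -5*3 = -15)
Q = -15
f = 157
(32 + f)*(-38 + Q) = (32 + 157)*(-38 - 15) = 189*(-53) = -10017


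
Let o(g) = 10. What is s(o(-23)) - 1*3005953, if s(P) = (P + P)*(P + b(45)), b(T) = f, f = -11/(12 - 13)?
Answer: -3005533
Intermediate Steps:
f = 11 (f = -11/(-1) = -11*(-1) = 11)
b(T) = 11
s(P) = 2*P*(11 + P) (s(P) = (P + P)*(P + 11) = (2*P)*(11 + P) = 2*P*(11 + P))
s(o(-23)) - 1*3005953 = 2*10*(11 + 10) - 1*3005953 = 2*10*21 - 3005953 = 420 - 3005953 = -3005533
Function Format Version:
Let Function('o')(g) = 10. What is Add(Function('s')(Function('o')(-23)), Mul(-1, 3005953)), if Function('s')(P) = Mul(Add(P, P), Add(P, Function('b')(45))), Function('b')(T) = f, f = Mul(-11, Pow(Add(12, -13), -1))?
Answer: -3005533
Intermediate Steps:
f = 11 (f = Mul(-11, Pow(-1, -1)) = Mul(-11, -1) = 11)
Function('b')(T) = 11
Function('s')(P) = Mul(2, P, Add(11, P)) (Function('s')(P) = Mul(Add(P, P), Add(P, 11)) = Mul(Mul(2, P), Add(11, P)) = Mul(2, P, Add(11, P)))
Add(Function('s')(Function('o')(-23)), Mul(-1, 3005953)) = Add(Mul(2, 10, Add(11, 10)), Mul(-1, 3005953)) = Add(Mul(2, 10, 21), -3005953) = Add(420, -3005953) = -3005533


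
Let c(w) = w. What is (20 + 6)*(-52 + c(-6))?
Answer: -1508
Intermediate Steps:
(20 + 6)*(-52 + c(-6)) = (20 + 6)*(-52 - 6) = 26*(-58) = -1508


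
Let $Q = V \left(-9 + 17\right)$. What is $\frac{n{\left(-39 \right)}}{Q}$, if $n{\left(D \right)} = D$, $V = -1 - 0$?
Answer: $\frac{39}{8} \approx 4.875$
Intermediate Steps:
$V = -1$ ($V = -1 + 0 = -1$)
$Q = -8$ ($Q = - (-9 + 17) = \left(-1\right) 8 = -8$)
$\frac{n{\left(-39 \right)}}{Q} = - \frac{39}{-8} = \left(-39\right) \left(- \frac{1}{8}\right) = \frac{39}{8}$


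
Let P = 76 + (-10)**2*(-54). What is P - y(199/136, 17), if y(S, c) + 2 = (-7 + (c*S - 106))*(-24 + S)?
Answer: -7951161/1088 ≈ -7308.1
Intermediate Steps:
P = -5324 (P = 76 + 100*(-54) = 76 - 5400 = -5324)
y(S, c) = -2 + (-113 + S*c)*(-24 + S) (y(S, c) = -2 + (-7 + (c*S - 106))*(-24 + S) = -2 + (-7 + (S*c - 106))*(-24 + S) = -2 + (-7 + (-106 + S*c))*(-24 + S) = -2 + (-113 + S*c)*(-24 + S))
P - y(199/136, 17) = -5324 - (2710 - 22487/136 + 17*(199/136)**2 - 24*199/136*17) = -5324 - (2710 - 22487/136 + 17*(199*(1/136))**2 - 24*199*(1/136)*17) = -5324 - (2710 - 113*199/136 + 17*(199/136)**2 - 24*199/136*17) = -5324 - (2710 - 22487/136 + 17*(39601/18496) - 597) = -5324 - (2710 - 22487/136 + 39601/1088 - 597) = -5324 - 1*2158649/1088 = -5324 - 2158649/1088 = -7951161/1088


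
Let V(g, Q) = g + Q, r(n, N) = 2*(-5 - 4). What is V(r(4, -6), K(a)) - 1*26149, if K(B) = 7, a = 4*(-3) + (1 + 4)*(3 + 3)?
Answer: -26160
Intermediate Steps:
r(n, N) = -18 (r(n, N) = 2*(-9) = -18)
a = 18 (a = -12 + 5*6 = -12 + 30 = 18)
V(g, Q) = Q + g
V(r(4, -6), K(a)) - 1*26149 = (7 - 18) - 1*26149 = -11 - 26149 = -26160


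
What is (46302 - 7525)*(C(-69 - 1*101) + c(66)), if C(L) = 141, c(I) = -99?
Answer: 1628634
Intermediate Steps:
(46302 - 7525)*(C(-69 - 1*101) + c(66)) = (46302 - 7525)*(141 - 99) = 38777*42 = 1628634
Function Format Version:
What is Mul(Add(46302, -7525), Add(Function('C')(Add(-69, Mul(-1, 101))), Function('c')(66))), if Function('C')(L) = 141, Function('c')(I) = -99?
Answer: 1628634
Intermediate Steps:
Mul(Add(46302, -7525), Add(Function('C')(Add(-69, Mul(-1, 101))), Function('c')(66))) = Mul(Add(46302, -7525), Add(141, -99)) = Mul(38777, 42) = 1628634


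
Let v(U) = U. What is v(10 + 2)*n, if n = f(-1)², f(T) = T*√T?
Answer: -12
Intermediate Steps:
f(T) = T^(3/2)
n = -1 (n = ((-1)^(3/2))² = (-I)² = -1)
v(10 + 2)*n = (10 + 2)*(-1) = 12*(-1) = -12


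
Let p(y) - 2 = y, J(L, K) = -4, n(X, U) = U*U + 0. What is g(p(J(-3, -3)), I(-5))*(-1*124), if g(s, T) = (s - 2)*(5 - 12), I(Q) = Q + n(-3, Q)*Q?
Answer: -3472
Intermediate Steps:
n(X, U) = U² (n(X, U) = U² + 0 = U²)
I(Q) = Q + Q³ (I(Q) = Q + Q²*Q = Q + Q³)
p(y) = 2 + y
g(s, T) = 14 - 7*s (g(s, T) = (-2 + s)*(-7) = 14 - 7*s)
g(p(J(-3, -3)), I(-5))*(-1*124) = (14 - 7*(2 - 4))*(-1*124) = (14 - 7*(-2))*(-124) = (14 + 14)*(-124) = 28*(-124) = -3472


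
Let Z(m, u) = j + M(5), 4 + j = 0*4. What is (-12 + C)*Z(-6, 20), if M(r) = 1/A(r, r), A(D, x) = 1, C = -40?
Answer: 156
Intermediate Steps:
j = -4 (j = -4 + 0*4 = -4 + 0 = -4)
M(r) = 1 (M(r) = 1/1 = 1)
Z(m, u) = -3 (Z(m, u) = -4 + 1 = -3)
(-12 + C)*Z(-6, 20) = (-12 - 40)*(-3) = -52*(-3) = 156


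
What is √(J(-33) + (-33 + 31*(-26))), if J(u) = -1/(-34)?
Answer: 5*I*√38794/34 ≈ 28.965*I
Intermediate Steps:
J(u) = 1/34 (J(u) = -1*(-1/34) = 1/34)
√(J(-33) + (-33 + 31*(-26))) = √(1/34 + (-33 + 31*(-26))) = √(1/34 + (-33 - 806)) = √(1/34 - 839) = √(-28525/34) = 5*I*√38794/34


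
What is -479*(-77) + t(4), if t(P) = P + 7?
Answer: 36894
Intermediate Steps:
t(P) = 7 + P
-479*(-77) + t(4) = -479*(-77) + (7 + 4) = 36883 + 11 = 36894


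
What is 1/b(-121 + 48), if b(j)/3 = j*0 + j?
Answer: -1/219 ≈ -0.0045662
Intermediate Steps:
b(j) = 3*j (b(j) = 3*(j*0 + j) = 3*(0 + j) = 3*j)
1/b(-121 + 48) = 1/(3*(-121 + 48)) = 1/(3*(-73)) = 1/(-219) = -1/219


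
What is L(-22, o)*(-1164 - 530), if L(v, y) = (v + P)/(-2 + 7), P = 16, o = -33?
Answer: 10164/5 ≈ 2032.8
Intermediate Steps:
L(v, y) = 16/5 + v/5 (L(v, y) = (v + 16)/(-2 + 7) = (16 + v)/5 = (16 + v)*(⅕) = 16/5 + v/5)
L(-22, o)*(-1164 - 530) = (16/5 + (⅕)*(-22))*(-1164 - 530) = (16/5 - 22/5)*(-1694) = -6/5*(-1694) = 10164/5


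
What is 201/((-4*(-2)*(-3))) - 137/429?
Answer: -29839/3432 ≈ -8.6944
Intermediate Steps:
201/((-4*(-2)*(-3))) - 137/429 = 201/((8*(-3))) - 137*1/429 = 201/(-24) - 137/429 = 201*(-1/24) - 137/429 = -67/8 - 137/429 = -29839/3432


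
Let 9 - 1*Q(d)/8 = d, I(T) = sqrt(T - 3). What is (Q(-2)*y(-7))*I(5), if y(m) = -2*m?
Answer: 1232*sqrt(2) ≈ 1742.3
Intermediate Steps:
I(T) = sqrt(-3 + T)
Q(d) = 72 - 8*d
(Q(-2)*y(-7))*I(5) = ((72 - 8*(-2))*(-2*(-7)))*sqrt(-3 + 5) = ((72 + 16)*14)*sqrt(2) = (88*14)*sqrt(2) = 1232*sqrt(2)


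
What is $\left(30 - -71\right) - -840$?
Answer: $941$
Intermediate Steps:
$\left(30 - -71\right) - -840 = \left(30 + 71\right) + 840 = 101 + 840 = 941$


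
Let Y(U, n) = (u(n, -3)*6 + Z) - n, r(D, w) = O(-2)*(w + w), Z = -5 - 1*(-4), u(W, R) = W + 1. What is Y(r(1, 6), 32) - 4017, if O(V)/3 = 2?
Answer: -3852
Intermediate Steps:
u(W, R) = 1 + W
O(V) = 6 (O(V) = 3*2 = 6)
Z = -1 (Z = -5 + 4 = -1)
r(D, w) = 12*w (r(D, w) = 6*(w + w) = 6*(2*w) = 12*w)
Y(U, n) = 5 + 5*n (Y(U, n) = ((1 + n)*6 - 1) - n = ((6 + 6*n) - 1) - n = (5 + 6*n) - n = 5 + 5*n)
Y(r(1, 6), 32) - 4017 = (5 + 5*32) - 4017 = (5 + 160) - 4017 = 165 - 4017 = -3852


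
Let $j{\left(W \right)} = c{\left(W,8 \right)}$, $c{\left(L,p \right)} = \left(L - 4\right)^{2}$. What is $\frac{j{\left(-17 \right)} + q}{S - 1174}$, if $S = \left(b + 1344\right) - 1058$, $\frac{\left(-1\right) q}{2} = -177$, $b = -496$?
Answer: $- \frac{795}{1384} \approx -0.57442$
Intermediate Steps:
$c{\left(L,p \right)} = \left(-4 + L\right)^{2}$
$j{\left(W \right)} = \left(-4 + W\right)^{2}$
$q = 354$ ($q = \left(-2\right) \left(-177\right) = 354$)
$S = -210$ ($S = \left(-496 + 1344\right) - 1058 = 848 - 1058 = -210$)
$\frac{j{\left(-17 \right)} + q}{S - 1174} = \frac{\left(-4 - 17\right)^{2} + 354}{-210 - 1174} = \frac{\left(-21\right)^{2} + 354}{-1384} = \left(441 + 354\right) \left(- \frac{1}{1384}\right) = 795 \left(- \frac{1}{1384}\right) = - \frac{795}{1384}$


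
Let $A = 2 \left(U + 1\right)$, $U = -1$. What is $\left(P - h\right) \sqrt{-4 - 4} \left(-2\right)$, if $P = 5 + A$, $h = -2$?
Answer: $- 28 i \sqrt{2} \approx - 39.598 i$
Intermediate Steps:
$A = 0$ ($A = 2 \left(-1 + 1\right) = 2 \cdot 0 = 0$)
$P = 5$ ($P = 5 + 0 = 5$)
$\left(P - h\right) \sqrt{-4 - 4} \left(-2\right) = \left(5 - -2\right) \sqrt{-4 - 4} \left(-2\right) = \left(5 + 2\right) \sqrt{-8} \left(-2\right) = 7 \cdot 2 i \sqrt{2} \left(-2\right) = 14 i \sqrt{2} \left(-2\right) = - 28 i \sqrt{2}$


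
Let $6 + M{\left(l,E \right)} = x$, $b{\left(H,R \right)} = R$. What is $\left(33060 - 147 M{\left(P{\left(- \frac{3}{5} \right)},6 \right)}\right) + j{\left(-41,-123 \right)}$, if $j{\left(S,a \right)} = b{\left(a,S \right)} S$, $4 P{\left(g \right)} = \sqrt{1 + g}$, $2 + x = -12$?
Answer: $37681$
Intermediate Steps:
$x = -14$ ($x = -2 - 12 = -14$)
$P{\left(g \right)} = \frac{\sqrt{1 + g}}{4}$
$M{\left(l,E \right)} = -20$ ($M{\left(l,E \right)} = -6 - 14 = -20$)
$j{\left(S,a \right)} = S^{2}$ ($j{\left(S,a \right)} = S S = S^{2}$)
$\left(33060 - 147 M{\left(P{\left(- \frac{3}{5} \right)},6 \right)}\right) + j{\left(-41,-123 \right)} = \left(33060 - -2940\right) + \left(-41\right)^{2} = \left(33060 + 2940\right) + 1681 = 36000 + 1681 = 37681$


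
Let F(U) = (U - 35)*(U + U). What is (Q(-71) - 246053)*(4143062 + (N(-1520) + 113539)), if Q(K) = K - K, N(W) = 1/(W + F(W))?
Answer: -4949438329278851093/4725680 ≈ -1.0473e+12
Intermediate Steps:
F(U) = 2*U*(-35 + U) (F(U) = (-35 + U)*(2*U) = 2*U*(-35 + U))
N(W) = 1/(W + 2*W*(-35 + W))
Q(K) = 0
(Q(-71) - 246053)*(4143062 + (N(-1520) + 113539)) = (0 - 246053)*(4143062 + (1/((-1520)*(-69 + 2*(-1520))) + 113539)) = -246053*(4143062 + (-1/(1520*(-69 - 3040)) + 113539)) = -246053*(4143062 + (-1/1520/(-3109) + 113539)) = -246053*(4143062 + (-1/1520*(-1/3109) + 113539)) = -246053*(4143062 + (1/4725680 + 113539)) = -246053*(4143062 + 536548981521/4725680) = -246053*20115334213681/4725680 = -4949438329278851093/4725680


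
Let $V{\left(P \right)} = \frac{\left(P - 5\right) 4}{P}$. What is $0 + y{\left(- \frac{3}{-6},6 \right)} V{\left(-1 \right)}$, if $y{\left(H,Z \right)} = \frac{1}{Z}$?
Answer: $4$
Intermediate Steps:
$V{\left(P \right)} = \frac{-20 + 4 P}{P}$ ($V{\left(P \right)} = \frac{\left(-5 + P\right) 4}{P} = \frac{-20 + 4 P}{P}$)
$0 + y{\left(- \frac{3}{-6},6 \right)} V{\left(-1 \right)} = 0 + \frac{4 - \frac{20}{-1}}{6} = 0 + \frac{4 - -20}{6} = 0 + \frac{4 + 20}{6} = 0 + \frac{1}{6} \cdot 24 = 0 + 4 = 4$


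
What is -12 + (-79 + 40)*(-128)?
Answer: 4980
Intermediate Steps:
-12 + (-79 + 40)*(-128) = -12 - 39*(-128) = -12 + 4992 = 4980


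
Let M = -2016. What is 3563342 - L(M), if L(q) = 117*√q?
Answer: 3563342 - 1404*I*√14 ≈ 3.5633e+6 - 5253.3*I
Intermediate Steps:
3563342 - L(M) = 3563342 - 117*√(-2016) = 3563342 - 117*12*I*√14 = 3563342 - 1404*I*√14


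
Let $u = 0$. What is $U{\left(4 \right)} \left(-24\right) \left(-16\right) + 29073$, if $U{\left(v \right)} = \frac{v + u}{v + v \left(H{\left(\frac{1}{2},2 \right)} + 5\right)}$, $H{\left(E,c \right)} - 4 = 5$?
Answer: $\frac{145493}{5} \approx 29099.0$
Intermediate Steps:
$H{\left(E,c \right)} = 9$ ($H{\left(E,c \right)} = 4 + 5 = 9$)
$U{\left(v \right)} = \frac{1}{15}$ ($U{\left(v \right)} = \frac{v + 0}{v + v \left(9 + 5\right)} = \frac{v}{v + v 14} = \frac{v}{v + 14 v} = \frac{v}{15 v} = v \frac{1}{15 v} = \frac{1}{15}$)
$U{\left(4 \right)} \left(-24\right) \left(-16\right) + 29073 = \frac{1}{15} \left(-24\right) \left(-16\right) + 29073 = \left(- \frac{8}{5}\right) \left(-16\right) + 29073 = \frac{128}{5} + 29073 = \frac{145493}{5}$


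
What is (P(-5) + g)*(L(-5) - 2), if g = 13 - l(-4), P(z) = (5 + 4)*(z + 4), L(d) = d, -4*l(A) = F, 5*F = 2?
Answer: -287/10 ≈ -28.700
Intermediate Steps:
F = ⅖ (F = (⅕)*2 = ⅖ ≈ 0.40000)
l(A) = -⅒ (l(A) = -¼*⅖ = -⅒)
P(z) = 36 + 9*z (P(z) = 9*(4 + z) = 36 + 9*z)
g = 131/10 (g = 13 - 1*(-⅒) = 13 + ⅒ = 131/10 ≈ 13.100)
(P(-5) + g)*(L(-5) - 2) = ((36 + 9*(-5)) + 131/10)*(-5 - 2) = ((36 - 45) + 131/10)*(-7) = (-9 + 131/10)*(-7) = (41/10)*(-7) = -287/10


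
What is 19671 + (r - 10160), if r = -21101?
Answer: -11590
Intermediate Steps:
19671 + (r - 10160) = 19671 + (-21101 - 10160) = 19671 - 31261 = -11590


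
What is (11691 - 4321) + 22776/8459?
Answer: 62365606/8459 ≈ 7372.7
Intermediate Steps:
(11691 - 4321) + 22776/8459 = 7370 + 22776*(1/8459) = 7370 + 22776/8459 = 62365606/8459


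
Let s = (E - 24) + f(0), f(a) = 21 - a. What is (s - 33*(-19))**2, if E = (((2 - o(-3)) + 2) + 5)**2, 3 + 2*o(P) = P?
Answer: 589824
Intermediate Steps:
o(P) = -3/2 + P/2
E = 144 (E = (((2 - (-3/2 + (1/2)*(-3))) + 2) + 5)**2 = (((2 - (-3/2 - 3/2)) + 2) + 5)**2 = (((2 - 1*(-3)) + 2) + 5)**2 = (((2 + 3) + 2) + 5)**2 = ((5 + 2) + 5)**2 = (7 + 5)**2 = 12**2 = 144)
s = 141 (s = (144 - 24) + (21 - 1*0) = 120 + (21 + 0) = 120 + 21 = 141)
(s - 33*(-19))**2 = (141 - 33*(-19))**2 = (141 + 627)**2 = 768**2 = 589824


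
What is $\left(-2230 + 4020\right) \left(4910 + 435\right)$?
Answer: $9567550$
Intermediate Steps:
$\left(-2230 + 4020\right) \left(4910 + 435\right) = 1790 \cdot 5345 = 9567550$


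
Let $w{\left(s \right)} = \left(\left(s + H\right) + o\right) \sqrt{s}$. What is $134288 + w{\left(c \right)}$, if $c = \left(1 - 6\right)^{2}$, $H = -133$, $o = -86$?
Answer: $133318$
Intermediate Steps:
$c = 25$ ($c = \left(-5\right)^{2} = 25$)
$w{\left(s \right)} = \sqrt{s} \left(-219 + s\right)$ ($w{\left(s \right)} = \left(\left(s - 133\right) - 86\right) \sqrt{s} = \left(\left(-133 + s\right) - 86\right) \sqrt{s} = \left(-219 + s\right) \sqrt{s} = \sqrt{s} \left(-219 + s\right)$)
$134288 + w{\left(c \right)} = 134288 + \sqrt{25} \left(-219 + 25\right) = 134288 + 5 \left(-194\right) = 134288 - 970 = 133318$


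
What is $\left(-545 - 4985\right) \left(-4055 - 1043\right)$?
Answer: $28191940$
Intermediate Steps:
$\left(-545 - 4985\right) \left(-4055 - 1043\right) = \left(-5530\right) \left(-5098\right) = 28191940$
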